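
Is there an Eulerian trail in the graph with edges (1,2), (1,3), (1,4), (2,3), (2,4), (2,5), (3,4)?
No (4 vertices have odd degree: {1, 3, 4, 5}; Eulerian path requires 0 or 2)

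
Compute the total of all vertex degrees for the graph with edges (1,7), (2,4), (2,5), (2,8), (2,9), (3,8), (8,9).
14 (handshake: sum of degrees = 2|E| = 2 x 7 = 14)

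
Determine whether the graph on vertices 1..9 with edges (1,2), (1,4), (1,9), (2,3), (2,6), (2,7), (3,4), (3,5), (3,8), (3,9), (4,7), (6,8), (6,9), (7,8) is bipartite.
Yes. Partition: {1, 3, 6, 7}, {2, 4, 5, 8, 9}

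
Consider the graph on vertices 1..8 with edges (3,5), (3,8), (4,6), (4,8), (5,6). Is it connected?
No, it has 4 components: {1}, {2}, {3, 4, 5, 6, 8}, {7}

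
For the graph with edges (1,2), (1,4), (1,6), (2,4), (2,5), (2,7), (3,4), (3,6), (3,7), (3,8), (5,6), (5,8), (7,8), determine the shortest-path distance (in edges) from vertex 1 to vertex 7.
2 (path: 1 -> 2 -> 7, 2 edges)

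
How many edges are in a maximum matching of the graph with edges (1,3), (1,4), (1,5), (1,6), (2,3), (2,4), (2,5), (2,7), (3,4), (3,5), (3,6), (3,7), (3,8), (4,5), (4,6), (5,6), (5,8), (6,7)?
4 (matching: (1,4), (2,3), (5,8), (6,7); upper bound floor(n/2) = floor(8/2) = 4)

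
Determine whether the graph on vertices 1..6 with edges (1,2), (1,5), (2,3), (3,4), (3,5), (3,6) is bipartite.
Yes. Partition: {1, 3}, {2, 4, 5, 6}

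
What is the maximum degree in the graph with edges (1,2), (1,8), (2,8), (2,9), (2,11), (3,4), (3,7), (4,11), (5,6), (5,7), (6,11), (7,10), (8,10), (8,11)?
4 (attained at vertices 2, 8, 11)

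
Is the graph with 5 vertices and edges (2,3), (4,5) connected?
No, it has 3 components: {1}, {2, 3}, {4, 5}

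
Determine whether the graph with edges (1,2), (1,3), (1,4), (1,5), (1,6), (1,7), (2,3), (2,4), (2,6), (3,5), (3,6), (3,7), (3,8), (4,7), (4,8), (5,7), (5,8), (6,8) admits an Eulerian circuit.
Yes (the graph is connected and all 8 vertices have even degree)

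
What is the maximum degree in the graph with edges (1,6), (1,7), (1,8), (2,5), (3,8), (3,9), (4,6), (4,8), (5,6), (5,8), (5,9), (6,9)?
4 (attained at vertices 5, 6, 8)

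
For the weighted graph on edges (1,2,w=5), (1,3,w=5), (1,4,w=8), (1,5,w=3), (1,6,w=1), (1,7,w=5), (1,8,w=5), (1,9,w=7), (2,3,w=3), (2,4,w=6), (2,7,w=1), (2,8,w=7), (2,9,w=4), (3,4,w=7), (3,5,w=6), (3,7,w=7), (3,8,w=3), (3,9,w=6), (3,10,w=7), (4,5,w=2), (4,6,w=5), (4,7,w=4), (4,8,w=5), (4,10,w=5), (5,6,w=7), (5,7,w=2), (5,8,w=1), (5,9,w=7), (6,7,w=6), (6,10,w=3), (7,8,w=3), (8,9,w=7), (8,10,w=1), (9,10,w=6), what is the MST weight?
18 (MST edges: (1,5,w=3), (1,6,w=1), (2,3,w=3), (2,7,w=1), (2,9,w=4), (4,5,w=2), (5,7,w=2), (5,8,w=1), (8,10,w=1); sum of weights 3 + 1 + 3 + 1 + 4 + 2 + 2 + 1 + 1 = 18)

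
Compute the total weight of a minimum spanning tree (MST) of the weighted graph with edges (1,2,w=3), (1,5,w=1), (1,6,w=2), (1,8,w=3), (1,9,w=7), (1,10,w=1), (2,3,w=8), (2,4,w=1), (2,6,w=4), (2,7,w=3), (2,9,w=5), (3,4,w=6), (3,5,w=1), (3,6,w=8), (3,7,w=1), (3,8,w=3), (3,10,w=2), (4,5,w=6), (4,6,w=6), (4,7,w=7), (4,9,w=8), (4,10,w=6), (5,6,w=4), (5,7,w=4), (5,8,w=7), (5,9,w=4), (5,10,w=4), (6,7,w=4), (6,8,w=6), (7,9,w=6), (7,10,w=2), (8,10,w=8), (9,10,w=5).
17 (MST edges: (1,2,w=3), (1,5,w=1), (1,6,w=2), (1,8,w=3), (1,10,w=1), (2,4,w=1), (3,5,w=1), (3,7,w=1), (5,9,w=4); sum of weights 3 + 1 + 2 + 3 + 1 + 1 + 1 + 1 + 4 = 17)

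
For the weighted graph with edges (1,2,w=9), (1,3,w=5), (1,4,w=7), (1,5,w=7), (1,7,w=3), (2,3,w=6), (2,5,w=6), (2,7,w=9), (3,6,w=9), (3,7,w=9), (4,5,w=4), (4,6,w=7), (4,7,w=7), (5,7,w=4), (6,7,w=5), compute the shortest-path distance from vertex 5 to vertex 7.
4 (path: 5 -> 7; weights 4 = 4)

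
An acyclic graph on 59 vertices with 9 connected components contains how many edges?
50 (Each of the 9 component trees on V_i vertices has V_i - 1 edges; summing gives V - C = 59 - 9 = 50)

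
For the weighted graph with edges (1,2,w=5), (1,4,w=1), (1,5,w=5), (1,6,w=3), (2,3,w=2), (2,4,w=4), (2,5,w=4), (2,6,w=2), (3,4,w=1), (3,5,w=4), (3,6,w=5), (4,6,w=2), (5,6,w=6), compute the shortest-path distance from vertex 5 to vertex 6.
6 (path: 5 -> 6; weights 6 = 6)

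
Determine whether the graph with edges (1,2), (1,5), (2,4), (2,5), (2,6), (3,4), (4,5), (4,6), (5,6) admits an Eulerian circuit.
No (2 vertices have odd degree: {3, 6}; Eulerian circuit requires 0)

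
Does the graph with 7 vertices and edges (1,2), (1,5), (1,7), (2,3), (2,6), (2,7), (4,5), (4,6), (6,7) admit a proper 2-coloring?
No (odd cycle of length 3: 2 -> 1 -> 7 -> 2)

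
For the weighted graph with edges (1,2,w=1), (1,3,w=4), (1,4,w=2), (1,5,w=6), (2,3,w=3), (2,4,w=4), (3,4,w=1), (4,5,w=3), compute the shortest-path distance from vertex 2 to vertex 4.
3 (path: 2 -> 1 -> 4; weights 1 + 2 = 3)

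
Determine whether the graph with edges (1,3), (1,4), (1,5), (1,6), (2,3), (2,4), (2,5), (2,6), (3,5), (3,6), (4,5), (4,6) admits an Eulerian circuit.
Yes (the graph is connected and all 6 vertices have even degree)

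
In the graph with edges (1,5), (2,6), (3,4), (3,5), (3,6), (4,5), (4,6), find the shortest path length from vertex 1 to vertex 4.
2 (path: 1 -> 5 -> 4, 2 edges)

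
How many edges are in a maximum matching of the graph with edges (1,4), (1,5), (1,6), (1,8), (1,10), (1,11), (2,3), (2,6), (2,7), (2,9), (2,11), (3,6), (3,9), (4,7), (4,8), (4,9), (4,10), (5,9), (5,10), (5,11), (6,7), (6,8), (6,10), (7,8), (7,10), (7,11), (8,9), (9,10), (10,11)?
5 (matching: (1,6), (2,9), (4,8), (5,10), (7,11); upper bound floor(n/2) = floor(11/2) = 5)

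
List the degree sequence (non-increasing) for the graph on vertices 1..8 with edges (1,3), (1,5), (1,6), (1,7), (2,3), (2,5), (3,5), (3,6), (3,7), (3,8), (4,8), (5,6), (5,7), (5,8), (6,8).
[6, 6, 4, 4, 4, 3, 2, 1] (degrees: deg(1)=4, deg(2)=2, deg(3)=6, deg(4)=1, deg(5)=6, deg(6)=4, deg(7)=3, deg(8)=4)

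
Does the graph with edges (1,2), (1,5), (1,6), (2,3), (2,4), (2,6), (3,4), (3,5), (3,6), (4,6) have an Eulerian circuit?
No (2 vertices have odd degree: {1, 4}; Eulerian circuit requires 0)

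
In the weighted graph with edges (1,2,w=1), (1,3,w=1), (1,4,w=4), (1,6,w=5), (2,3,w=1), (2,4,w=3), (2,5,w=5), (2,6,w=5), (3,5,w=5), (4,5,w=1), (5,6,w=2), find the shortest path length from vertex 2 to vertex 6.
5 (path: 2 -> 6; weights 5 = 5)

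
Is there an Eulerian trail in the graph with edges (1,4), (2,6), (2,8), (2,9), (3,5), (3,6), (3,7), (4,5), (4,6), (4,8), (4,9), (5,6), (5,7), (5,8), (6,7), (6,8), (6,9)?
No (8 vertices have odd degree: {1, 2, 3, 4, 5, 6, 7, 9}; Eulerian path requires 0 or 2)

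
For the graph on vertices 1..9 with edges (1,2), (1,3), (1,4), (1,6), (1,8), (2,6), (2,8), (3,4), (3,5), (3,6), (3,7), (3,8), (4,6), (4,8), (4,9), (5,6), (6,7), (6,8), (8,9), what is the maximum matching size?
4 (matching: (1,8), (3,7), (4,9), (5,6); upper bound floor(n/2) = floor(9/2) = 4)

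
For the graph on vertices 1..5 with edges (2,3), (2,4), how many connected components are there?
3 (components: {1}, {2, 3, 4}, {5})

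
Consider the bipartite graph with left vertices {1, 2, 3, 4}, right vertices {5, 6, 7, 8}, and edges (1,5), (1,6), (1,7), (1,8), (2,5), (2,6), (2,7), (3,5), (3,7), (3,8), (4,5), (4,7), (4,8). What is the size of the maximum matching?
4 (matching: (1,8), (2,6), (3,7), (4,5); upper bound min(|L|,|R|) = min(4,4) = 4)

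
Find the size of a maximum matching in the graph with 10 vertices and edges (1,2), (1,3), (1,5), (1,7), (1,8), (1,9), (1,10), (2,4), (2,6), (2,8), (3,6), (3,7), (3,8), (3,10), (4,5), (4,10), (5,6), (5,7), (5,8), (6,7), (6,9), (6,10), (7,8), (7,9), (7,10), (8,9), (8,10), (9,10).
5 (matching: (1,3), (2,4), (5,8), (6,9), (7,10); upper bound floor(n/2) = floor(10/2) = 5)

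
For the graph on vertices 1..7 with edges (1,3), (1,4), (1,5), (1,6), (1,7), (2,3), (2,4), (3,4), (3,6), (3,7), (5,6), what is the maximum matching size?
3 (matching: (1,4), (3,7), (5,6); upper bound floor(n/2) = floor(7/2) = 3)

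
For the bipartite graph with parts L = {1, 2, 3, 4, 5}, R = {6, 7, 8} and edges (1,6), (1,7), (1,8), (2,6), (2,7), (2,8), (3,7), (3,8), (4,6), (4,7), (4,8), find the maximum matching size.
3 (matching: (1,8), (2,7), (4,6); upper bound min(|L|,|R|) = min(5,3) = 3)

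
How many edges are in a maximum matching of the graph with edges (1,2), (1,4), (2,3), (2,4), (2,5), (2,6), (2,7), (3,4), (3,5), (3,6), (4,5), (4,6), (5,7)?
3 (matching: (1,4), (3,6), (5,7); upper bound floor(n/2) = floor(7/2) = 3)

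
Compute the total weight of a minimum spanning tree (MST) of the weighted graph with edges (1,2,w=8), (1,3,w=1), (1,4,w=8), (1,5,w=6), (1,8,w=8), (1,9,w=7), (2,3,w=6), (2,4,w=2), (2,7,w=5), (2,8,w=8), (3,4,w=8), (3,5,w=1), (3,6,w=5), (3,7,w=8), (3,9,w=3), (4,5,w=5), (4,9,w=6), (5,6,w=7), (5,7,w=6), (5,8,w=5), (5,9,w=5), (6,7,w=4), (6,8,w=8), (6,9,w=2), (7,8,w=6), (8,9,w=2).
20 (MST edges: (1,3,w=1), (2,4,w=2), (2,7,w=5), (3,5,w=1), (3,9,w=3), (6,7,w=4), (6,9,w=2), (8,9,w=2); sum of weights 1 + 2 + 5 + 1 + 3 + 4 + 2 + 2 = 20)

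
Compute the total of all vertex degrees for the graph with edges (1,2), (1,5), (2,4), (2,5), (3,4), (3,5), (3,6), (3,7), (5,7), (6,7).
20 (handshake: sum of degrees = 2|E| = 2 x 10 = 20)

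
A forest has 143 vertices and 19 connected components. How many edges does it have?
124 (Each of the 19 component trees on V_i vertices has V_i - 1 edges; summing gives V - C = 143 - 19 = 124)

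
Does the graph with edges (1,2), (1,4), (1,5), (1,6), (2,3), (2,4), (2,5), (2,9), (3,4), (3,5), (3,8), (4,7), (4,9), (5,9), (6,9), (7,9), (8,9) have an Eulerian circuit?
No (2 vertices have odd degree: {2, 4}; Eulerian circuit requires 0)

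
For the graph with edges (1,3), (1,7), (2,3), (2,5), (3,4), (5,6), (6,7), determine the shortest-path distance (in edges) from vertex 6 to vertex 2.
2 (path: 6 -> 5 -> 2, 2 edges)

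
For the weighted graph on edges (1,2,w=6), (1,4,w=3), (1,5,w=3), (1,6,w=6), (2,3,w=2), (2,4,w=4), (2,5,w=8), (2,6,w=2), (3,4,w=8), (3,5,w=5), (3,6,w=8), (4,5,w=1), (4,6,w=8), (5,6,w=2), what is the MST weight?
10 (MST edges: (1,4,w=3), (2,3,w=2), (2,6,w=2), (4,5,w=1), (5,6,w=2); sum of weights 3 + 2 + 2 + 1 + 2 = 10)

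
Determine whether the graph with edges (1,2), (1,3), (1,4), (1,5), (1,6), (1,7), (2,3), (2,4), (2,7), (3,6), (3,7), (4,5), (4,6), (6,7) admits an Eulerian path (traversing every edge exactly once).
Yes — and in fact it has an Eulerian circuit (the graph is connected and all 7 vertices have even degree)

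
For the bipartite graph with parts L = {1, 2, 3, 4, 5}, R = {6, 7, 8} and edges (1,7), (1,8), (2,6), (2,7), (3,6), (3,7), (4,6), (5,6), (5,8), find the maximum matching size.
3 (matching: (1,8), (2,7), (3,6); upper bound min(|L|,|R|) = min(5,3) = 3)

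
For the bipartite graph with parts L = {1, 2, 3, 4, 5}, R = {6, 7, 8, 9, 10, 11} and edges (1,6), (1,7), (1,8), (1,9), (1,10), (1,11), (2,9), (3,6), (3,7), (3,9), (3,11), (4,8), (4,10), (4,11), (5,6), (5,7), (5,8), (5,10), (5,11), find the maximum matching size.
5 (matching: (1,11), (2,9), (3,7), (4,10), (5,8); upper bound min(|L|,|R|) = min(5,6) = 5)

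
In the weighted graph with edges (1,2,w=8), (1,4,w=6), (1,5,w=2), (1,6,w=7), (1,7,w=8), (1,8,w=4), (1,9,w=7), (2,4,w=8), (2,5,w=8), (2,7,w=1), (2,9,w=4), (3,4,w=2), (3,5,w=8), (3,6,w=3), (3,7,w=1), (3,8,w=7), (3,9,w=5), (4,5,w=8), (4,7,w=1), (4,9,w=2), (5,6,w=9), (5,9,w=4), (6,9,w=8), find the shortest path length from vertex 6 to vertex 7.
4 (path: 6 -> 3 -> 7; weights 3 + 1 = 4)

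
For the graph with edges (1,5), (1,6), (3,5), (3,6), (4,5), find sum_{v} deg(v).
10 (handshake: sum of degrees = 2|E| = 2 x 5 = 10)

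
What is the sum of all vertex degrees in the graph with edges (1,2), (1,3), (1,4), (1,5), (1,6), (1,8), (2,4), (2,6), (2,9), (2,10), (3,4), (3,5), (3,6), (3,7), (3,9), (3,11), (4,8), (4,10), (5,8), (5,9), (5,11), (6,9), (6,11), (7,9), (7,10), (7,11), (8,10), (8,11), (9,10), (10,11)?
60 (handshake: sum of degrees = 2|E| = 2 x 30 = 60)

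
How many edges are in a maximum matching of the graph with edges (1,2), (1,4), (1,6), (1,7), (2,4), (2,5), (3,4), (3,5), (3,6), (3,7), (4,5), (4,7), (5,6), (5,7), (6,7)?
3 (matching: (1,4), (3,6), (5,7); upper bound floor(n/2) = floor(7/2) = 3)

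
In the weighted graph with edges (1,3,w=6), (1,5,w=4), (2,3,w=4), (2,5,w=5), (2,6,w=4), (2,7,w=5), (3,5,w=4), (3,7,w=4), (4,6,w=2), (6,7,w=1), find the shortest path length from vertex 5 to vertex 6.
9 (path: 5 -> 2 -> 6; weights 5 + 4 = 9)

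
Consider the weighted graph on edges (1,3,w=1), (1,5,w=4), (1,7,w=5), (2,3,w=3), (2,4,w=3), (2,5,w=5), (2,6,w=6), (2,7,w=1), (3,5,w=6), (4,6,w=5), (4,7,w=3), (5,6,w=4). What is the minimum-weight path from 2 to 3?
3 (path: 2 -> 3; weights 3 = 3)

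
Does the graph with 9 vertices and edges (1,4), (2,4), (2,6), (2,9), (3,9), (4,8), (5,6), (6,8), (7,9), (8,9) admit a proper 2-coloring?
Yes. Partition: {1, 2, 3, 5, 7, 8}, {4, 6, 9}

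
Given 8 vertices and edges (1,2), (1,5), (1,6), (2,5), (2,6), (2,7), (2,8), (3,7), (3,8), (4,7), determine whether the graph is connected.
Yes (BFS from 1 visits [1, 2, 5, 6, 7, 8, 3, 4] — all 8 vertices reached)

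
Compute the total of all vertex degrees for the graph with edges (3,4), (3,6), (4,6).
6 (handshake: sum of degrees = 2|E| = 2 x 3 = 6)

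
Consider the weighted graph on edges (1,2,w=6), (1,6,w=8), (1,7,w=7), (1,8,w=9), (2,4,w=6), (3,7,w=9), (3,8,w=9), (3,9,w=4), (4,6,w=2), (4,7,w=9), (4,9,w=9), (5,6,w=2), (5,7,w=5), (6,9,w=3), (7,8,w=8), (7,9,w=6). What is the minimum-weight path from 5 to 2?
10 (path: 5 -> 6 -> 4 -> 2; weights 2 + 2 + 6 = 10)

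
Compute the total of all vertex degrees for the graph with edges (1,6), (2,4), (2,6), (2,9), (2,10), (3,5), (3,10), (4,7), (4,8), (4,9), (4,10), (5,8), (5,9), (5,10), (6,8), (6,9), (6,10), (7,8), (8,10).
38 (handshake: sum of degrees = 2|E| = 2 x 19 = 38)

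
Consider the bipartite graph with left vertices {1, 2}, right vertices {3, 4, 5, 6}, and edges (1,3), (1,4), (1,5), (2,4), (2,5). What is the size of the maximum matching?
2 (matching: (1,5), (2,4); upper bound min(|L|,|R|) = min(2,4) = 2)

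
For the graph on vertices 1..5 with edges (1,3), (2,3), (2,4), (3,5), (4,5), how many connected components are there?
1 (components: {1, 2, 3, 4, 5})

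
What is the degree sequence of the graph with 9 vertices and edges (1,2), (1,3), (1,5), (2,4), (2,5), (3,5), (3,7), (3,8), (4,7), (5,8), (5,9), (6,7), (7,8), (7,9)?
[5, 5, 4, 3, 3, 3, 2, 2, 1] (degrees: deg(1)=3, deg(2)=3, deg(3)=4, deg(4)=2, deg(5)=5, deg(6)=1, deg(7)=5, deg(8)=3, deg(9)=2)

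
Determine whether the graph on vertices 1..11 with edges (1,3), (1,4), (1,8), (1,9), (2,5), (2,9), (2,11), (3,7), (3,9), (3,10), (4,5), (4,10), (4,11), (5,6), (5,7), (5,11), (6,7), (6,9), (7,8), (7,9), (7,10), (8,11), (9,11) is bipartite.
No (odd cycle of length 3: 3 -> 1 -> 9 -> 3)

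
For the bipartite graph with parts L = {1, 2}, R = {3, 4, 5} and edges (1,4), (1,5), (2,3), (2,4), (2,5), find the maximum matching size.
2 (matching: (1,5), (2,4); upper bound min(|L|,|R|) = min(2,3) = 2)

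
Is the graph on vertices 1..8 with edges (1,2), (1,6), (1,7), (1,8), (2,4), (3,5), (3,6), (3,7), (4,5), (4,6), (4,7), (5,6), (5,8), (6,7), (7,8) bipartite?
No (odd cycle of length 3: 6 -> 1 -> 7 -> 6)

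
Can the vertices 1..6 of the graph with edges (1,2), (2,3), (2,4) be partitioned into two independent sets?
Yes. Partition: {1, 3, 4, 5, 6}, {2}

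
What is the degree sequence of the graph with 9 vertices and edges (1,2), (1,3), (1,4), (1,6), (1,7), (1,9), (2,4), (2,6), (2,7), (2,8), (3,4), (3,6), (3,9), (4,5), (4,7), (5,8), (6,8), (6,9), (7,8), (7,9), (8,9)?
[6, 5, 5, 5, 5, 5, 5, 4, 2] (degrees: deg(1)=6, deg(2)=5, deg(3)=4, deg(4)=5, deg(5)=2, deg(6)=5, deg(7)=5, deg(8)=5, deg(9)=5)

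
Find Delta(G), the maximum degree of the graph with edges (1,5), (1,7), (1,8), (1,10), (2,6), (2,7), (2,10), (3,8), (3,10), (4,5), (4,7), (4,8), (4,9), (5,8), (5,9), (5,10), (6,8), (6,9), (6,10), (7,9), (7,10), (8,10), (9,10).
8 (attained at vertex 10)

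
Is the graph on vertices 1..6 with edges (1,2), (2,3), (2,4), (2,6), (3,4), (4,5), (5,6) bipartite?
No (odd cycle of length 3: 3 -> 2 -> 4 -> 3)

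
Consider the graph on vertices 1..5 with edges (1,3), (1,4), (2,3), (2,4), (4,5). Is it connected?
Yes (BFS from 1 visits [1, 3, 4, 2, 5] — all 5 vertices reached)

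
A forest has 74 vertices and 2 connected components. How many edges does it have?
72 (Each of the 2 component trees on V_i vertices has V_i - 1 edges; summing gives V - C = 74 - 2 = 72)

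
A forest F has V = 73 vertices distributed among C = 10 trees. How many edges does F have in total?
63 (Each of the 10 component trees on V_i vertices has V_i - 1 edges; summing gives V - C = 73 - 10 = 63)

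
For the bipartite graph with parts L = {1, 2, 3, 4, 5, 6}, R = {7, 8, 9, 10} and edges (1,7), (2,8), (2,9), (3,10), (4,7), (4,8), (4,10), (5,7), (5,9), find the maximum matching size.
4 (matching: (1,7), (2,9), (3,10), (4,8); upper bound min(|L|,|R|) = min(6,4) = 4)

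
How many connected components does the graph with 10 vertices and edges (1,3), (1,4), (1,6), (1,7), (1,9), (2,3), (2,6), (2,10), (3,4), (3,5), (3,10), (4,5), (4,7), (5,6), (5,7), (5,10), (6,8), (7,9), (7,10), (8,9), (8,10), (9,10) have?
1 (components: {1, 2, 3, 4, 5, 6, 7, 8, 9, 10})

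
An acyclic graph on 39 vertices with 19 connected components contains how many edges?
20 (Each of the 19 component trees on V_i vertices has V_i - 1 edges; summing gives V - C = 39 - 19 = 20)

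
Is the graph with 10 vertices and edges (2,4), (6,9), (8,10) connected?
No, it has 7 components: {1}, {2, 4}, {3}, {5}, {6, 9}, {7}, {8, 10}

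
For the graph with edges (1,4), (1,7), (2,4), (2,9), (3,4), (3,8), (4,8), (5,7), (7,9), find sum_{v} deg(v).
18 (handshake: sum of degrees = 2|E| = 2 x 9 = 18)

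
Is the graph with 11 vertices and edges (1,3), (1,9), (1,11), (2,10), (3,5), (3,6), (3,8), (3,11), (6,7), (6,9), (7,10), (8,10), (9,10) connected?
No, it has 2 components: {1, 2, 3, 5, 6, 7, 8, 9, 10, 11}, {4}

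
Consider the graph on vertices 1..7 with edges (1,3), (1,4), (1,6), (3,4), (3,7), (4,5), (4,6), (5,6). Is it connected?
No, it has 2 components: {1, 3, 4, 5, 6, 7}, {2}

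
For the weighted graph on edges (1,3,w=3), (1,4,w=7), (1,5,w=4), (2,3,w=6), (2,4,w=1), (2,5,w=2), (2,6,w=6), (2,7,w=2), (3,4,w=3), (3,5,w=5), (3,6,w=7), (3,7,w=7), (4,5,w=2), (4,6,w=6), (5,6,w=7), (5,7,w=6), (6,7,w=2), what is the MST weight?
13 (MST edges: (1,3,w=3), (2,4,w=1), (2,5,w=2), (2,7,w=2), (3,4,w=3), (6,7,w=2); sum of weights 3 + 1 + 2 + 2 + 3 + 2 = 13)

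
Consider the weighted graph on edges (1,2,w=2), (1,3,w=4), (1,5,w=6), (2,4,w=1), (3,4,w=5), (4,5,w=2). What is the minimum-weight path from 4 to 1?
3 (path: 4 -> 2 -> 1; weights 1 + 2 = 3)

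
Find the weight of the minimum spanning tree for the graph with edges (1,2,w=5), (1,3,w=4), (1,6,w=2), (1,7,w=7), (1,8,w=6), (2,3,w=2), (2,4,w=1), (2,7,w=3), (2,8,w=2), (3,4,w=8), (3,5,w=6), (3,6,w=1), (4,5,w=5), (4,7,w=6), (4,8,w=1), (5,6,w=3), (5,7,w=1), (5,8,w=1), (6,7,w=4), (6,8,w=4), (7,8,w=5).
9 (MST edges: (1,6,w=2), (2,3,w=2), (2,4,w=1), (3,6,w=1), (4,8,w=1), (5,7,w=1), (5,8,w=1); sum of weights 2 + 2 + 1 + 1 + 1 + 1 + 1 = 9)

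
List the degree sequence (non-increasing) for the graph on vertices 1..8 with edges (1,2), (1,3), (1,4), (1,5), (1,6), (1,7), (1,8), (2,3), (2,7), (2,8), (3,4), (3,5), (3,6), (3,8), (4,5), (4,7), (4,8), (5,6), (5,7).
[7, 6, 5, 5, 4, 4, 4, 3] (degrees: deg(1)=7, deg(2)=4, deg(3)=6, deg(4)=5, deg(5)=5, deg(6)=3, deg(7)=4, deg(8)=4)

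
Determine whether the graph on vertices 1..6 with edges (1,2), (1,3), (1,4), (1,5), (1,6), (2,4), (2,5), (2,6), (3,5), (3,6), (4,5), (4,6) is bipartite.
No (odd cycle of length 3: 3 -> 1 -> 5 -> 3)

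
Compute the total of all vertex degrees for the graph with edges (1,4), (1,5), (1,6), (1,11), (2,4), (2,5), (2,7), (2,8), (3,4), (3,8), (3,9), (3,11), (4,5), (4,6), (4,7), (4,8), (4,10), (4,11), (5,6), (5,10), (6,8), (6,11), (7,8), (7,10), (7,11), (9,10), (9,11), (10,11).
56 (handshake: sum of degrees = 2|E| = 2 x 28 = 56)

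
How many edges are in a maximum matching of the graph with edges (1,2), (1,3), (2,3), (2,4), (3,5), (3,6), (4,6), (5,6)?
3 (matching: (1,2), (3,5), (4,6); upper bound floor(n/2) = floor(6/2) = 3)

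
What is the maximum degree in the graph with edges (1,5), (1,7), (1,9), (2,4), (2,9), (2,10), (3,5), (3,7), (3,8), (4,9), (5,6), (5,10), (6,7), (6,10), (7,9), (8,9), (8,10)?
5 (attained at vertex 9)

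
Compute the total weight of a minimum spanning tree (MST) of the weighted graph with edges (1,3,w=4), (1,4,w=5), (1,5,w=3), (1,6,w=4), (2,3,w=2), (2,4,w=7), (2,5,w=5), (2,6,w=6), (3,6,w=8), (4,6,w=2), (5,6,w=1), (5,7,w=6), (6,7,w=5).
17 (MST edges: (1,3,w=4), (1,5,w=3), (2,3,w=2), (4,6,w=2), (5,6,w=1), (6,7,w=5); sum of weights 4 + 3 + 2 + 2 + 1 + 5 = 17)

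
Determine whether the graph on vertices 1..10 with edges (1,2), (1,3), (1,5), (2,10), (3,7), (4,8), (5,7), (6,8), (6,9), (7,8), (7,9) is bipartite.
Yes. Partition: {1, 4, 6, 7, 10}, {2, 3, 5, 8, 9}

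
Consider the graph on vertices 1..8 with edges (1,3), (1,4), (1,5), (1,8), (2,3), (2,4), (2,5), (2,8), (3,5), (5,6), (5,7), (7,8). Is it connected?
Yes (BFS from 1 visits [1, 3, 4, 5, 8, 2, 6, 7] — all 8 vertices reached)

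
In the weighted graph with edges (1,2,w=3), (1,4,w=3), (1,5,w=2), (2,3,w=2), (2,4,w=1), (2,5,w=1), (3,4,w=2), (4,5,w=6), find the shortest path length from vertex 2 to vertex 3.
2 (path: 2 -> 3; weights 2 = 2)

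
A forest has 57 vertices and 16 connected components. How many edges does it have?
41 (Each of the 16 component trees on V_i vertices has V_i - 1 edges; summing gives V - C = 57 - 16 = 41)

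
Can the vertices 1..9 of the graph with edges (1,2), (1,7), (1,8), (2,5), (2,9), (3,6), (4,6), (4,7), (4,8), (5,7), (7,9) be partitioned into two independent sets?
Yes. Partition: {1, 3, 4, 5, 9}, {2, 6, 7, 8}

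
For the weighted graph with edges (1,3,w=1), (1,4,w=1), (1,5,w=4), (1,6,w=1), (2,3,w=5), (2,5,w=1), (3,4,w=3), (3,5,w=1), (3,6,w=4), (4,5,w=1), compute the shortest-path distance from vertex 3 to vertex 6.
2 (path: 3 -> 1 -> 6; weights 1 + 1 = 2)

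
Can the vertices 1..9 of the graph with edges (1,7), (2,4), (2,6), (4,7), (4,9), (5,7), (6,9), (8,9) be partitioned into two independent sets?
Yes. Partition: {1, 3, 4, 5, 6, 8}, {2, 7, 9}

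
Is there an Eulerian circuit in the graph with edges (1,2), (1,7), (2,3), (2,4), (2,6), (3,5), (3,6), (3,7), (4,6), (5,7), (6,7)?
Yes (the graph is connected and all 7 vertices have even degree)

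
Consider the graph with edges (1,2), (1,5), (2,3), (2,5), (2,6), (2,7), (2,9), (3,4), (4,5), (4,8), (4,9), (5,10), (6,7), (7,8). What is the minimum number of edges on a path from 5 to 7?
2 (path: 5 -> 2 -> 7, 2 edges)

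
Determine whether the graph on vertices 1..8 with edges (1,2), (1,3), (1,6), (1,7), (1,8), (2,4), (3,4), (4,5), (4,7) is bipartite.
Yes. Partition: {1, 4}, {2, 3, 5, 6, 7, 8}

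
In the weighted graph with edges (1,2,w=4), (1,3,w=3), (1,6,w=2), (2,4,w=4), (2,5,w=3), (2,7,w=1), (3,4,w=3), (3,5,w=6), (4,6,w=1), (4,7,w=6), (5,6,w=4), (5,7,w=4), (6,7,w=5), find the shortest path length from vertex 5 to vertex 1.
6 (path: 5 -> 6 -> 1; weights 4 + 2 = 6)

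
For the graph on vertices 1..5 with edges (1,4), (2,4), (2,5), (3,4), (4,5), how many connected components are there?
1 (components: {1, 2, 3, 4, 5})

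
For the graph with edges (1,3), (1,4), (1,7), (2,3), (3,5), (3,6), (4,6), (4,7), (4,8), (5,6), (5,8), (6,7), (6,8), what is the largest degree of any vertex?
5 (attained at vertex 6)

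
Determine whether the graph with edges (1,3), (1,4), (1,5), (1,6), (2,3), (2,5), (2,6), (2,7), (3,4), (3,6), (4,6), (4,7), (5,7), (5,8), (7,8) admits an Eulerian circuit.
Yes (the graph is connected and all 8 vertices have even degree)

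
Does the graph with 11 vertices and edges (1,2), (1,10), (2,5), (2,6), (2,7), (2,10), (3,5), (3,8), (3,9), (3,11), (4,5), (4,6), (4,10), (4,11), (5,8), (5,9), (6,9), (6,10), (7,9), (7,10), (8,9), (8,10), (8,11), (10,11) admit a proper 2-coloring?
No (odd cycle of length 3: 2 -> 1 -> 10 -> 2)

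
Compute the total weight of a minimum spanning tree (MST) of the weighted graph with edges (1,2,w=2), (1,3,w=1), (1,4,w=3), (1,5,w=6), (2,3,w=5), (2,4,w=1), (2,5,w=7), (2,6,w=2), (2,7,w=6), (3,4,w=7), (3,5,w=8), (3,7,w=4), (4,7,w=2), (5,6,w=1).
9 (MST edges: (1,2,w=2), (1,3,w=1), (2,4,w=1), (2,6,w=2), (4,7,w=2), (5,6,w=1); sum of weights 2 + 1 + 1 + 2 + 2 + 1 = 9)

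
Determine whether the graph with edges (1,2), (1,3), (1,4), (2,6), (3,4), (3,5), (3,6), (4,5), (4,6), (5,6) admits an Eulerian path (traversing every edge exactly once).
Yes (the graph is connected and exactly 2 vertices have odd degree: {1, 5}; any Eulerian path must start and end at those)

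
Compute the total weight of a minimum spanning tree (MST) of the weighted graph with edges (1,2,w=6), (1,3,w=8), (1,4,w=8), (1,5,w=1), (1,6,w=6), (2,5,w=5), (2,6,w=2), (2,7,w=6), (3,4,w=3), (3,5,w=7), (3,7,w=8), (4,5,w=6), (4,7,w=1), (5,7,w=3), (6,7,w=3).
13 (MST edges: (1,5,w=1), (2,6,w=2), (3,4,w=3), (4,7,w=1), (5,7,w=3), (6,7,w=3); sum of weights 1 + 2 + 3 + 1 + 3 + 3 = 13)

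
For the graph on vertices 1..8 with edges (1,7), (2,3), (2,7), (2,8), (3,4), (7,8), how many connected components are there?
3 (components: {1, 2, 3, 4, 7, 8}, {5}, {6})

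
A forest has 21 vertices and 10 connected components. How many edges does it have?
11 (Each of the 10 component trees on V_i vertices has V_i - 1 edges; summing gives V - C = 21 - 10 = 11)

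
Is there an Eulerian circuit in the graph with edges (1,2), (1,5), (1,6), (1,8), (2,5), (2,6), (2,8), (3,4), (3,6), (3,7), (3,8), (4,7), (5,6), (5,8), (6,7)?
No (2 vertices have odd degree: {6, 7}; Eulerian circuit requires 0)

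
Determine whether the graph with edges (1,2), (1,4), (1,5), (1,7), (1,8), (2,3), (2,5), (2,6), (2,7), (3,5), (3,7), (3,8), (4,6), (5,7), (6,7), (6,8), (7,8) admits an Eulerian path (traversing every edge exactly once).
Yes (the graph is connected and exactly 2 vertices have odd degree: {1, 2}; any Eulerian path must start and end at those)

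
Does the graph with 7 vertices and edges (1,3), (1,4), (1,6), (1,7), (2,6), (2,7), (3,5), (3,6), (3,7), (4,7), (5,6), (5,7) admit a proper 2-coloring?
No (odd cycle of length 3: 7 -> 1 -> 3 -> 7)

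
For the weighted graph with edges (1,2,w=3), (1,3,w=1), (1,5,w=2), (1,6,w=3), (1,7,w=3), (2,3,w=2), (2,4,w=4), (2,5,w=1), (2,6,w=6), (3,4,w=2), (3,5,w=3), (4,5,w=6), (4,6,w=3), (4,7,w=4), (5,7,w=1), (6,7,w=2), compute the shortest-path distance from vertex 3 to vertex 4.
2 (path: 3 -> 4; weights 2 = 2)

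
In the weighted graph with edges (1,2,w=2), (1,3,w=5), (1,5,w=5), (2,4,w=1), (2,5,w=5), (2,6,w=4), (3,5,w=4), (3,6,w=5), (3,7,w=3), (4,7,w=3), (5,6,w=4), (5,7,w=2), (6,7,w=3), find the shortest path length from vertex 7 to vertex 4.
3 (path: 7 -> 4; weights 3 = 3)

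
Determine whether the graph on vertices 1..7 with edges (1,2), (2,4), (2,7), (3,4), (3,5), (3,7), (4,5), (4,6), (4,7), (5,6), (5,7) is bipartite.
No (odd cycle of length 3: 7 -> 2 -> 4 -> 7)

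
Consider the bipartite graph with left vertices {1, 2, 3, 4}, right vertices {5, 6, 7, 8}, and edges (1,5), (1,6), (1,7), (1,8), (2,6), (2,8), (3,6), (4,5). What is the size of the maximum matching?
4 (matching: (1,7), (2,8), (3,6), (4,5); upper bound min(|L|,|R|) = min(4,4) = 4)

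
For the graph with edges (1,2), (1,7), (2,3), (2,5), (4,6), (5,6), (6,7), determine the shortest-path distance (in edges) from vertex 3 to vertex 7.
3 (path: 3 -> 2 -> 1 -> 7, 3 edges)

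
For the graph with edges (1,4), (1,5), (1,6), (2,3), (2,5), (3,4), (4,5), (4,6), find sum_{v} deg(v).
16 (handshake: sum of degrees = 2|E| = 2 x 8 = 16)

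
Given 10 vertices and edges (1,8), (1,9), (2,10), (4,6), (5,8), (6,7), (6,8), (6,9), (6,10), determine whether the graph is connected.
No, it has 2 components: {1, 2, 4, 5, 6, 7, 8, 9, 10}, {3}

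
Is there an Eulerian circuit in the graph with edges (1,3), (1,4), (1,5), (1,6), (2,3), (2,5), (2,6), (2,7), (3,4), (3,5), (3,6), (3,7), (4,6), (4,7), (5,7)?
Yes (the graph is connected and all 7 vertices have even degree)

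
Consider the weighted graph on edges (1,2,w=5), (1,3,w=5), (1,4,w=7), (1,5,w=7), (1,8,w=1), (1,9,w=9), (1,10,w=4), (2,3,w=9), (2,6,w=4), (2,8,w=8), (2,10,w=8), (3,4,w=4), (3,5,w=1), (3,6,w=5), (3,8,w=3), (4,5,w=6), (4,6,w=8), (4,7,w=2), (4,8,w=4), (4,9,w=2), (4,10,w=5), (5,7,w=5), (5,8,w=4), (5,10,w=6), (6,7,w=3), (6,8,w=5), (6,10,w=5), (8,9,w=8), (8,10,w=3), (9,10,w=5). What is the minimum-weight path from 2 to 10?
8 (path: 2 -> 10; weights 8 = 8)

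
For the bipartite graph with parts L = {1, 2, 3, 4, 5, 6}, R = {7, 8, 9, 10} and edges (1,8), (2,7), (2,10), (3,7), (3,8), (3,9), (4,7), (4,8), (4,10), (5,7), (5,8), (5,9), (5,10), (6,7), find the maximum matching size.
4 (matching: (1,8), (2,10), (3,9), (4,7); upper bound min(|L|,|R|) = min(6,4) = 4)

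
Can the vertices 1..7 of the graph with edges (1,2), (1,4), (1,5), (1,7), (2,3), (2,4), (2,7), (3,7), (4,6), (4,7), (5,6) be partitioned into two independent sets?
No (odd cycle of length 3: 7 -> 1 -> 4 -> 7)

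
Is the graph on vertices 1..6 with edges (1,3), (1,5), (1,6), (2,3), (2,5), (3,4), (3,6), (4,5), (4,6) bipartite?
No (odd cycle of length 3: 3 -> 1 -> 6 -> 3)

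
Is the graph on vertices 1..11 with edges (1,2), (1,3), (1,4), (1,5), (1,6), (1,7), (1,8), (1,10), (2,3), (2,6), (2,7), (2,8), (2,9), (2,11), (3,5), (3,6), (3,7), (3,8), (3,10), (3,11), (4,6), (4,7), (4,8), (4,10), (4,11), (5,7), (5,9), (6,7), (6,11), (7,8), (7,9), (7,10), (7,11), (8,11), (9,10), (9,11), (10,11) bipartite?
No (odd cycle of length 3: 6 -> 1 -> 4 -> 6)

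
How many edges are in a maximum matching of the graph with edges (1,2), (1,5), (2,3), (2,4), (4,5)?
2 (matching: (1,5), (2,4); upper bound floor(n/2) = floor(5/2) = 2)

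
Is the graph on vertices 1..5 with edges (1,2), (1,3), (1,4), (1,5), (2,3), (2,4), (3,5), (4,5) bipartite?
No (odd cycle of length 3: 3 -> 1 -> 2 -> 3)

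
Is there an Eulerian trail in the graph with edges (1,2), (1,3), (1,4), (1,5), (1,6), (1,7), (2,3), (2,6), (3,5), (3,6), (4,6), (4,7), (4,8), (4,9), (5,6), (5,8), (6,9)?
Yes (the graph is connected and exactly 2 vertices have odd degree: {2, 4}; any Eulerian path must start and end at those)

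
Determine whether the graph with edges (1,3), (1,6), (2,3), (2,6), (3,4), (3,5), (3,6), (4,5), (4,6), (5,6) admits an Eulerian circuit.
No (4 vertices have odd degree: {3, 4, 5, 6}; Eulerian circuit requires 0)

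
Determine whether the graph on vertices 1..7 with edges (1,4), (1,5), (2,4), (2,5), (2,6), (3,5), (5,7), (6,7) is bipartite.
Yes. Partition: {1, 2, 3, 7}, {4, 5, 6}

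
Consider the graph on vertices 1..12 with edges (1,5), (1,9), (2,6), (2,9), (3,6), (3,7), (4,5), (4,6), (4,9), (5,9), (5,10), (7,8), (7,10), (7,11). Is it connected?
No, it has 2 components: {1, 2, 3, 4, 5, 6, 7, 8, 9, 10, 11}, {12}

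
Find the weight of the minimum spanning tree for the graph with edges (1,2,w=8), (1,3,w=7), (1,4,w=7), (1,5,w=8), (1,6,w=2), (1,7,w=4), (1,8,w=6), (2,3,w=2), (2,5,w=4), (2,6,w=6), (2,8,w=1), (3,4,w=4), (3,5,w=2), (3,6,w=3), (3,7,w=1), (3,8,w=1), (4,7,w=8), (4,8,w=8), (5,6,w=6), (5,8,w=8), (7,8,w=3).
14 (MST edges: (1,6,w=2), (2,8,w=1), (3,4,w=4), (3,5,w=2), (3,6,w=3), (3,7,w=1), (3,8,w=1); sum of weights 2 + 1 + 4 + 2 + 3 + 1 + 1 = 14)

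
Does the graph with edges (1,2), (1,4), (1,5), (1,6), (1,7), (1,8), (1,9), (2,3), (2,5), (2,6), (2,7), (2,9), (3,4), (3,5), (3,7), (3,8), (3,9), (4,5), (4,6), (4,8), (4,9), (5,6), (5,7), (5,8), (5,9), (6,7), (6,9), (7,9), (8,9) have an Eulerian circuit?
No (2 vertices have odd degree: {1, 8}; Eulerian circuit requires 0)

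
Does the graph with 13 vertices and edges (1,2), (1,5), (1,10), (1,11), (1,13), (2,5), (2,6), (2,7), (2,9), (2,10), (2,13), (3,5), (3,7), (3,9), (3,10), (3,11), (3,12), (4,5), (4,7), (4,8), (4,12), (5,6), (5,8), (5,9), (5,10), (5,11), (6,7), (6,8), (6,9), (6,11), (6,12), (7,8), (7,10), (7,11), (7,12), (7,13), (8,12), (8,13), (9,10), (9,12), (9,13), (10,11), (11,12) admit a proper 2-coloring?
No (odd cycle of length 3: 13 -> 1 -> 2 -> 13)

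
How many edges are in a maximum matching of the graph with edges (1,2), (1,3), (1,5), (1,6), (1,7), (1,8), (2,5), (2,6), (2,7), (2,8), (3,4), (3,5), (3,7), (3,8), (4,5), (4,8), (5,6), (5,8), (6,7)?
4 (matching: (1,6), (2,5), (3,7), (4,8); upper bound floor(n/2) = floor(8/2) = 4)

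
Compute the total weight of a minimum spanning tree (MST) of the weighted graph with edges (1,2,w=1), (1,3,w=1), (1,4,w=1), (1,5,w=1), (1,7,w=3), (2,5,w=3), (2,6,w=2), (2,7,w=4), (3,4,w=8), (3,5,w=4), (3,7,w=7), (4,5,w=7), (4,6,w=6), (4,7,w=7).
9 (MST edges: (1,2,w=1), (1,3,w=1), (1,4,w=1), (1,5,w=1), (1,7,w=3), (2,6,w=2); sum of weights 1 + 1 + 1 + 1 + 3 + 2 = 9)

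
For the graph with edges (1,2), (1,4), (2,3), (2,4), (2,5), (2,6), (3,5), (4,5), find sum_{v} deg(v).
16 (handshake: sum of degrees = 2|E| = 2 x 8 = 16)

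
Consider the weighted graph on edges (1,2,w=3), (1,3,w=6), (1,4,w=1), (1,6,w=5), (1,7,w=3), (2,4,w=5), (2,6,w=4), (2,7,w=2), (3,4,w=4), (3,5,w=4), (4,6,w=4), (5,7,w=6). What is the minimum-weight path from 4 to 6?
4 (path: 4 -> 6; weights 4 = 4)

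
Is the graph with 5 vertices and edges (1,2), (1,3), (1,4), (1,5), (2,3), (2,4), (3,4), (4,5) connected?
Yes (BFS from 1 visits [1, 2, 3, 4, 5] — all 5 vertices reached)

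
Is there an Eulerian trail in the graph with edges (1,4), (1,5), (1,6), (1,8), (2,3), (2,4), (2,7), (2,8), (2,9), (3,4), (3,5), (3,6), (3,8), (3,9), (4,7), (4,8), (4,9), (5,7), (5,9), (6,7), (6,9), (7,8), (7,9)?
Yes (the graph is connected and exactly 2 vertices have odd degree: {2, 8}; any Eulerian path must start and end at those)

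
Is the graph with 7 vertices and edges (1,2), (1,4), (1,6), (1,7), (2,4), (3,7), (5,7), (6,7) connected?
Yes (BFS from 1 visits [1, 2, 4, 6, 7, 3, 5] — all 7 vertices reached)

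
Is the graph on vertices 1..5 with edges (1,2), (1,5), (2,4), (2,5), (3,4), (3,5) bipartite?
No (odd cycle of length 3: 5 -> 1 -> 2 -> 5)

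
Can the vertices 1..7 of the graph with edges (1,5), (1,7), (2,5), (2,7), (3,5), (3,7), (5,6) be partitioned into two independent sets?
Yes. Partition: {1, 2, 3, 4, 6}, {5, 7}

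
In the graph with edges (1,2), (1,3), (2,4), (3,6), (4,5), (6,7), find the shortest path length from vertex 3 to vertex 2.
2 (path: 3 -> 1 -> 2, 2 edges)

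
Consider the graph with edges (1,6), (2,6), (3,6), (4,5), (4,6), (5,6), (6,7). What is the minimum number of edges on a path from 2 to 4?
2 (path: 2 -> 6 -> 4, 2 edges)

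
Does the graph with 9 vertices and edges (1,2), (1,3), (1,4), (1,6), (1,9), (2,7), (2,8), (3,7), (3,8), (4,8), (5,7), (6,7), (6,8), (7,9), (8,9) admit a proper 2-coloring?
Yes. Partition: {1, 7, 8}, {2, 3, 4, 5, 6, 9}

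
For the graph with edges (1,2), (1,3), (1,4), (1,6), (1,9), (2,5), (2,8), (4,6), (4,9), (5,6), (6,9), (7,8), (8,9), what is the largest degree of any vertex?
5 (attained at vertex 1)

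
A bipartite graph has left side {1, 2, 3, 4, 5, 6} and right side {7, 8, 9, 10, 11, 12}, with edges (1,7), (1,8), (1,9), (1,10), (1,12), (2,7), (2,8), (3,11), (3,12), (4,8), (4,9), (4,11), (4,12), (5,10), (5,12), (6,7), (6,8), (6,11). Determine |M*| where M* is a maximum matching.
6 (matching: (1,12), (2,8), (3,11), (4,9), (5,10), (6,7); upper bound min(|L|,|R|) = min(6,6) = 6)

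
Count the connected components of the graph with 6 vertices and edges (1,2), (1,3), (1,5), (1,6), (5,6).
2 (components: {1, 2, 3, 5, 6}, {4})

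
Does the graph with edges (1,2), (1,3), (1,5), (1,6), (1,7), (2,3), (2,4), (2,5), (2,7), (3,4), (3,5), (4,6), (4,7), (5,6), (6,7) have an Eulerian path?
Yes (the graph is connected and exactly 2 vertices have odd degree: {1, 2}; any Eulerian path must start and end at those)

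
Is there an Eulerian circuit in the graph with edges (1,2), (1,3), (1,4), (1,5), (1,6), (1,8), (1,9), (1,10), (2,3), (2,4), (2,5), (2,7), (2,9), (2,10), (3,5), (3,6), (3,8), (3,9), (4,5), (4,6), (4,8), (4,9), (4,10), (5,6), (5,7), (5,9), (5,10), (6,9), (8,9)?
No (4 vertices have odd degree: {2, 4, 6, 9}; Eulerian circuit requires 0)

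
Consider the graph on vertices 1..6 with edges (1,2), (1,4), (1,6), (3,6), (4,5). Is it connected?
Yes (BFS from 1 visits [1, 2, 4, 6, 5, 3] — all 6 vertices reached)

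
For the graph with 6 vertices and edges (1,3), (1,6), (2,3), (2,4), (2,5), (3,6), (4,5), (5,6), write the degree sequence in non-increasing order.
[3, 3, 3, 3, 2, 2] (degrees: deg(1)=2, deg(2)=3, deg(3)=3, deg(4)=2, deg(5)=3, deg(6)=3)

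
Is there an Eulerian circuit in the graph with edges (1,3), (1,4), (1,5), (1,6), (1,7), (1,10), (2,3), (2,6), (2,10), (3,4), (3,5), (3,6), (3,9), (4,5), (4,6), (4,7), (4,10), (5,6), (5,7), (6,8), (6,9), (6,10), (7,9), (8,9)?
No (2 vertices have odd degree: {2, 5}; Eulerian circuit requires 0)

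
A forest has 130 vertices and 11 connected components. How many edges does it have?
119 (Each of the 11 component trees on V_i vertices has V_i - 1 edges; summing gives V - C = 130 - 11 = 119)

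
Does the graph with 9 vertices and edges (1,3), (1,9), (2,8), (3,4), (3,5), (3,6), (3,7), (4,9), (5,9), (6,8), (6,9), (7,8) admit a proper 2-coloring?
Yes. Partition: {1, 2, 4, 5, 6, 7}, {3, 8, 9}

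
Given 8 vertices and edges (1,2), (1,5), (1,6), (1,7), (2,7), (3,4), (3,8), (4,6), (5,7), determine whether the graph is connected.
Yes (BFS from 1 visits [1, 2, 5, 6, 7, 4, 3, 8] — all 8 vertices reached)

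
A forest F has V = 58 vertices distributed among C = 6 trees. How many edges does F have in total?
52 (Each of the 6 component trees on V_i vertices has V_i - 1 edges; summing gives V - C = 58 - 6 = 52)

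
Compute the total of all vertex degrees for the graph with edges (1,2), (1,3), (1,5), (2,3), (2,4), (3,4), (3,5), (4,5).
16 (handshake: sum of degrees = 2|E| = 2 x 8 = 16)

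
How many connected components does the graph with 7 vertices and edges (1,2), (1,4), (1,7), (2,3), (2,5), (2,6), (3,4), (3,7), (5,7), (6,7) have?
1 (components: {1, 2, 3, 4, 5, 6, 7})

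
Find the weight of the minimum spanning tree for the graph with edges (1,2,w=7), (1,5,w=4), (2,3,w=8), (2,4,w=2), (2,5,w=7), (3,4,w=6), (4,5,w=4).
16 (MST edges: (1,5,w=4), (2,4,w=2), (3,4,w=6), (4,5,w=4); sum of weights 4 + 2 + 6 + 4 = 16)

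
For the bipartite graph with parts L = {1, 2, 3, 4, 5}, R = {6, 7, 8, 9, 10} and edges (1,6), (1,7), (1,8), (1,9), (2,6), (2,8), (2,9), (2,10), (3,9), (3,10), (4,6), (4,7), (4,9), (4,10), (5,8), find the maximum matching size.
5 (matching: (1,9), (2,6), (3,10), (4,7), (5,8); upper bound min(|L|,|R|) = min(5,5) = 5)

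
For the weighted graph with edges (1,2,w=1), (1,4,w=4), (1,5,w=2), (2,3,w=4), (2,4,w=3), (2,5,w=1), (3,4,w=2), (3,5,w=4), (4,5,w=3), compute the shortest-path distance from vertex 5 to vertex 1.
2 (path: 5 -> 1; weights 2 = 2)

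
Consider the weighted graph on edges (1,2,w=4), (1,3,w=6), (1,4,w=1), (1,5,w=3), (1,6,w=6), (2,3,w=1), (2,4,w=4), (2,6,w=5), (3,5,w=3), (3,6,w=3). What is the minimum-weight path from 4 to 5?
4 (path: 4 -> 1 -> 5; weights 1 + 3 = 4)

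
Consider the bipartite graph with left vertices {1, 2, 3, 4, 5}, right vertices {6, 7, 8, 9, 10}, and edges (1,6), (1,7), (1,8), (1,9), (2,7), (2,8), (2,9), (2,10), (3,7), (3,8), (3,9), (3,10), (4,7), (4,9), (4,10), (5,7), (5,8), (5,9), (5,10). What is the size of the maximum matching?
5 (matching: (1,6), (2,10), (3,8), (4,7), (5,9); upper bound min(|L|,|R|) = min(5,5) = 5)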